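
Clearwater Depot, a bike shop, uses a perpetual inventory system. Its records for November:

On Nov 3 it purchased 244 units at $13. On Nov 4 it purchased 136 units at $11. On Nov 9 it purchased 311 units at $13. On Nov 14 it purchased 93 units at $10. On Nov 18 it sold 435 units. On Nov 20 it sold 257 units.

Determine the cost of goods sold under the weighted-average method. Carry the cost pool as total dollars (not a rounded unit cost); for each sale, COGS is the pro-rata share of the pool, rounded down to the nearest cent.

COGS = $8,509.65

After Nov 3: 244 on hand, pool $3,172.00 (≈ $13.0000 each)
After Nov 4: 380 on hand, pool $4,668.00 (≈ $12.2842 each)
After Nov 9: 691 on hand, pool $8,711.00 (≈ $12.6064 each)
After Nov 14: 784 on hand, pool $9,641.00 (≈ $12.2972 each)
Nov 18, sell 435: 435/784 × $9,641.00 → $5,349.27
Nov 20, sell 257: 257/349 × $4,291.73 → $3,160.38
Total COGS = $5,349.27 + $3,160.38 = $8,509.65
Ending inventory (cost pool remaining) = $1,131.35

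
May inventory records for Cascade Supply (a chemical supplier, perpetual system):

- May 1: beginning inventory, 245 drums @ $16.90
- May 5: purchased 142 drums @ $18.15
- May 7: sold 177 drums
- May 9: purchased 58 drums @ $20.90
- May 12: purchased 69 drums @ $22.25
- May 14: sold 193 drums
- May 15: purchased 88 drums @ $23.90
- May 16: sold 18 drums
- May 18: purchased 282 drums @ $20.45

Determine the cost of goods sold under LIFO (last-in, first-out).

May 7, 177 sold [LIFO — newest first]: 142 @ $18.15 + 35 @ $16.90 = $3,168.80
May 14, 193 sold [LIFO — newest first]: 69 @ $22.25 + 58 @ $20.90 + 66 @ $16.90 = $3,862.85
May 16, 18 sold [LIFO — newest first]: 18 @ $23.90 = $430.20
Total COGS = $3,168.80 + $3,862.85 + $430.20 = $7,461.85
Ending inventory: 144 @ $16.90 + 70 @ $23.90 + 282 @ $20.45 = $9,873.50
Check: goods available $17,335.35 = COGS $7,461.85 + ending $9,873.50

COGS = $7,461.85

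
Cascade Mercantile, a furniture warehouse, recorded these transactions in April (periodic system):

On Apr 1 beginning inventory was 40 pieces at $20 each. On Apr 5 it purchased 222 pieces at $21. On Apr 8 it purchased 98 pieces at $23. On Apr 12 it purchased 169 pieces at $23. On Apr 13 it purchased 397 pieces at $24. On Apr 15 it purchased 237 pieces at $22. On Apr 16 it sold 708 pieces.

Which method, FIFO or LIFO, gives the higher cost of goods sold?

LIFO

FIFO COGS: 40 @ $20 + 222 @ $21 + 98 @ $23 + 169 @ $23 + 179 @ $24 = $15,899
LIFO COGS: 237 @ $22 + 397 @ $24 + 74 @ $23 = $16,444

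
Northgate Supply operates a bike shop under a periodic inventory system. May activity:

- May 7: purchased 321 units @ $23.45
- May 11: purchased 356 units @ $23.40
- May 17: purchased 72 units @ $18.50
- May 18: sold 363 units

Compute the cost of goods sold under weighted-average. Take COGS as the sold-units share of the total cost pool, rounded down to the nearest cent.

COGS = $8,330.99

May 18, sell 363: 363/749 × $17,189.85 → $8,330.99
Ending inventory (cost pool remaining) = $8,858.86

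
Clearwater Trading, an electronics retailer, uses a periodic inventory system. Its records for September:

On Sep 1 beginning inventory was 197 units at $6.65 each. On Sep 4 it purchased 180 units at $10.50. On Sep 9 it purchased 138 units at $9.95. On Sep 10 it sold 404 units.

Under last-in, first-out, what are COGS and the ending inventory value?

COGS = $3,835.00; ending inventory = $738.15

Sep 10, 404 sold [LIFO — newest first]: 138 @ $9.95 + 180 @ $10.50 + 86 @ $6.65 = $3,835.00
Ending inventory: 111 @ $6.65 = $738.15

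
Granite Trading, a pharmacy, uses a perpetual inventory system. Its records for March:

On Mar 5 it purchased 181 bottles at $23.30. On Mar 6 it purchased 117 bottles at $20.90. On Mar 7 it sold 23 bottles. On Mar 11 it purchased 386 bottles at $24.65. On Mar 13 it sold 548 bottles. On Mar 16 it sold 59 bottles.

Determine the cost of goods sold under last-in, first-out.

Mar 7, 23 sold [LIFO — newest first]: 23 @ $20.90 = $480.70
Mar 13, 548 sold [LIFO — newest first]: 386 @ $24.65 + 94 @ $20.90 + 68 @ $23.30 = $13,063.90
Mar 16, 59 sold [LIFO — newest first]: 59 @ $23.30 = $1,374.70
Total COGS = $480.70 + $13,063.90 + $1,374.70 = $14,919.30
Ending inventory: 54 @ $23.30 = $1,258.20
Check: goods available $16,177.50 = COGS $14,919.30 + ending $1,258.20

COGS = $14,919.30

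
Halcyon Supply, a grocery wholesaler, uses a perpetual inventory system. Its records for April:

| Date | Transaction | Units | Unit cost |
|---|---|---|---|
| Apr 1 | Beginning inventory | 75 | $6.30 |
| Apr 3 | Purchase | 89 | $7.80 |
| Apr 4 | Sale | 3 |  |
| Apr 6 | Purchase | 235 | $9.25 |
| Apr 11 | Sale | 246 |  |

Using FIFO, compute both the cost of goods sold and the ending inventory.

Apr 4, 3 sold [FIFO — oldest first]: 3 @ $6.30 = $18.90
Apr 11, 246 sold [FIFO — oldest first]: 72 @ $6.30 + 89 @ $7.80 + 85 @ $9.25 = $1,934.05
Total COGS = $18.90 + $1,934.05 = $1,952.95
Ending inventory: 150 @ $9.25 = $1,387.50
Check: goods available $3,340.45 = COGS $1,952.95 + ending $1,387.50

COGS = $1,952.95; ending inventory = $1,387.50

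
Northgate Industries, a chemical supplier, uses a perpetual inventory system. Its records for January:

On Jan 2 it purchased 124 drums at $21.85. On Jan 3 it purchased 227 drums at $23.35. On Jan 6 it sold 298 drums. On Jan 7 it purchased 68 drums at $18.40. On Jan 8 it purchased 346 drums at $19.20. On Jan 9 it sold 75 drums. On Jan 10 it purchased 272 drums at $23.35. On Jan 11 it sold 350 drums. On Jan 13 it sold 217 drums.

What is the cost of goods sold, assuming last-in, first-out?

Jan 6, 298 sold [LIFO — newest first]: 227 @ $23.35 + 71 @ $21.85 = $6,851.80
Jan 9, 75 sold [LIFO — newest first]: 75 @ $19.20 = $1,440.00
Jan 11, 350 sold [LIFO — newest first]: 272 @ $23.35 + 78 @ $19.20 = $7,848.80
Jan 13, 217 sold [LIFO — newest first]: 193 @ $19.20 + 24 @ $18.40 = $4,147.20
Total COGS = $6,851.80 + $1,440.00 + $7,848.80 + $4,147.20 = $20,287.80
Ending inventory: 53 @ $21.85 + 44 @ $18.40 = $1,967.65

COGS = $20,287.80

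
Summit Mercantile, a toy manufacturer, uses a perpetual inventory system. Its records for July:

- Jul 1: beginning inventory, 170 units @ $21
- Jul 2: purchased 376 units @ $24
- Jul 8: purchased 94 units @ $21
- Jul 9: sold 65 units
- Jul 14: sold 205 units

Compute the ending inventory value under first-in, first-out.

Jul 9, 65 sold [FIFO — oldest first]: 65 @ $21 = $1,365
Jul 14, 205 sold [FIFO — oldest first]: 105 @ $21 + 100 @ $24 = $4,605
Total COGS = $1,365 + $4,605 = $5,970
Ending inventory: 276 @ $24 + 94 @ $21 = $8,598
Check: goods available $14,568 = COGS $5,970 + ending $8,598

Ending inventory = $8,598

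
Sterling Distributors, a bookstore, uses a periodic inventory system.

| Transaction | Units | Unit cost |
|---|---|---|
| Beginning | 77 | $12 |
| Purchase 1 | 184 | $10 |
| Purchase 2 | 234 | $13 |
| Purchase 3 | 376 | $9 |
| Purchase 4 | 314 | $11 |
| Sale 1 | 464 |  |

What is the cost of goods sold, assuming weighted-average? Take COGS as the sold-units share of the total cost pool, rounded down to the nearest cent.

COGS = $4,950.89

Sale 1, sell 464: 464/1185 × $12,644.00 → $4,950.89
Ending inventory (cost pool remaining) = $7,693.11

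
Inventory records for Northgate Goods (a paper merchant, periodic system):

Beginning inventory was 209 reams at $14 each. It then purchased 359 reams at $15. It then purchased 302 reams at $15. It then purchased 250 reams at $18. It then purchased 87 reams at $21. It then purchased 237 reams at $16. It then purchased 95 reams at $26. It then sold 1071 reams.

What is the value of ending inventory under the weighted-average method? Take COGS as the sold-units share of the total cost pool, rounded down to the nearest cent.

Ending inventory = $7,733.10

Sale 1, sell 1071: 1071/1539 × $25,430.00 → $17,696.90
Ending inventory (cost pool remaining) = $7,733.10
Check: goods available $25,430.00 = COGS $17,696.90 + ending $7,733.10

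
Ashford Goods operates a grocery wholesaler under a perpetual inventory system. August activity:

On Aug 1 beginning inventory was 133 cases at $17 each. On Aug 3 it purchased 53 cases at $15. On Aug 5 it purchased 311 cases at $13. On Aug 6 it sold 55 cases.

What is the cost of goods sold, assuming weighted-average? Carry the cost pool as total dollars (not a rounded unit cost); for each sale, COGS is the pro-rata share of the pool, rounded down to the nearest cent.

COGS = $785.60

After Aug 1: 133 on hand, pool $2,261.00 (≈ $17.0000 each)
After Aug 3: 186 on hand, pool $3,056.00 (≈ $16.4301 each)
After Aug 5: 497 on hand, pool $7,099.00 (≈ $14.2837 each)
Aug 6, sell 55: 55/497 × $7,099.00 → $785.60
Ending inventory (cost pool remaining) = $6,313.40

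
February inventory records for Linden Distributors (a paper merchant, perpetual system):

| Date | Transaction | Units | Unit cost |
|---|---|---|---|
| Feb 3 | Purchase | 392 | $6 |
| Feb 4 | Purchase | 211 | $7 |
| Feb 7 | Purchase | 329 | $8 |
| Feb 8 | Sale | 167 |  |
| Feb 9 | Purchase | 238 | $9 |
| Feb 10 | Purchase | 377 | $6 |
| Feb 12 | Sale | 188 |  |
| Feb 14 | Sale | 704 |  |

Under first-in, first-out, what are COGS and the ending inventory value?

Feb 8, 167 sold [FIFO — oldest first]: 167 @ $6 = $1,002
Feb 12, 188 sold [FIFO — oldest first]: 188 @ $6 = $1,128
Feb 14, 704 sold [FIFO — oldest first]: 37 @ $6 + 211 @ $7 + 329 @ $8 + 127 @ $9 = $5,474
Total COGS = $1,002 + $1,128 + $5,474 = $7,604
Ending inventory: 111 @ $9 + 377 @ $6 = $3,261

COGS = $7,604; ending inventory = $3,261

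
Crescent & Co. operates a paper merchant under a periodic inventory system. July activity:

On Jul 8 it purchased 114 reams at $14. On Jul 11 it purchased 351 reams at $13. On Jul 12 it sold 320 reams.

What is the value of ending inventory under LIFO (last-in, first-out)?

Ending inventory = $1,999

Jul 12, 320 sold [LIFO — newest first]: 320 @ $13 = $4,160
Ending inventory: 114 @ $14 + 31 @ $13 = $1,999
Check: goods available $6,159 = COGS $4,160 + ending $1,999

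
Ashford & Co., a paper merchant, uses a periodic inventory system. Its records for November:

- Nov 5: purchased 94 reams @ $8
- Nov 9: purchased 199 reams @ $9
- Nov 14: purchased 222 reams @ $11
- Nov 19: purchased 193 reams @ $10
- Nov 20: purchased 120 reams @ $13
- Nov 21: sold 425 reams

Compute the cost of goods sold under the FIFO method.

Nov 21, 425 sold [FIFO — oldest first]: 94 @ $8 + 199 @ $9 + 132 @ $11 = $3,995
Ending inventory: 90 @ $11 + 193 @ $10 + 120 @ $13 = $4,480
Check: goods available $8,475 = COGS $3,995 + ending $4,480

COGS = $3,995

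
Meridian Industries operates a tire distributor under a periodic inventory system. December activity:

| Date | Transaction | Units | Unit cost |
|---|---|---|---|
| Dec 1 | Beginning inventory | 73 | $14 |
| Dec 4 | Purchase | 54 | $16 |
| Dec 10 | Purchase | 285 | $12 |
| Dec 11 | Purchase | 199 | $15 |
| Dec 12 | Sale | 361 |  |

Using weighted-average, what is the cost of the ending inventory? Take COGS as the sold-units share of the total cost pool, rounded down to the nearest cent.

Dec 12, sell 361: 361/611 × $8,291.00 → $4,898.61
Ending inventory (cost pool remaining) = $3,392.39
Check: goods available $8,291.00 = COGS $4,898.61 + ending $3,392.39

Ending inventory = $3,392.39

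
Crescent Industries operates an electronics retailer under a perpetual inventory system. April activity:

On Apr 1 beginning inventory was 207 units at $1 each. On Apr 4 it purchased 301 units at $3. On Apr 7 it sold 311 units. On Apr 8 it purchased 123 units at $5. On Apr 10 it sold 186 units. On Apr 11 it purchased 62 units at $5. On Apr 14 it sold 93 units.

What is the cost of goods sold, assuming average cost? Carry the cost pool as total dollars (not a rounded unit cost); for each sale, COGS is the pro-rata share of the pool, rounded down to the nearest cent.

After Apr 1: 207 on hand, pool $207.00 (≈ $1.0000 each)
After Apr 4: 508 on hand, pool $1,110.00 (≈ $2.1850 each)
Apr 7, sell 311: 311/508 × $1,110.00 → $679.54
After Apr 8: 320 on hand, pool $1,045.46 (≈ $3.2671 each)
Apr 10, sell 186: 186/320 × $1,045.46 → $607.67
After Apr 11: 196 on hand, pool $747.79 (≈ $3.8153 each)
Apr 14, sell 93: 93/196 × $747.79 → $354.81
Total COGS = $679.54 + $607.67 + $354.81 = $1,642.02
Ending inventory (cost pool remaining) = $392.98

COGS = $1,642.02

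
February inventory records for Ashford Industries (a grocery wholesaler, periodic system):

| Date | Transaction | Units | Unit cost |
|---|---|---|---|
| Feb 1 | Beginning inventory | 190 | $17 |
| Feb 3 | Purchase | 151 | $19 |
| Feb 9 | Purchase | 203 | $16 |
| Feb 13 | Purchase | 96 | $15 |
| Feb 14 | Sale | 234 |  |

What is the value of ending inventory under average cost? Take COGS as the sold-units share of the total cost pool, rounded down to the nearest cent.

Ending inventory = $6,843.01

Feb 14, sell 234: 234/640 × $10,787.00 → $3,943.99
Ending inventory (cost pool remaining) = $6,843.01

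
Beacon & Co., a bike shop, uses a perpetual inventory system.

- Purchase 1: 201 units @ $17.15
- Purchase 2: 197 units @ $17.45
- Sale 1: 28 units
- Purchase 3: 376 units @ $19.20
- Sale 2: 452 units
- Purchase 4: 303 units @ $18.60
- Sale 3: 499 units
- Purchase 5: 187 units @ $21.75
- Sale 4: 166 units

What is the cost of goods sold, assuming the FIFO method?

COGS = $21,218.80

Sale 1 (28) [FIFO — oldest first]: 28 @ $17.15 = $480.20
Sale 2 (452) [FIFO — oldest first]: 173 @ $17.15 + 197 @ $17.45 + 82 @ $19.20 = $7,979.00
Sale 3 (499) [FIFO — oldest first]: 294 @ $19.20 + 205 @ $18.60 = $9,457.80
Sale 4 (166) [FIFO — oldest first]: 98 @ $18.60 + 68 @ $21.75 = $3,301.80
Total COGS = $480.20 + $7,979.00 + $9,457.80 + $3,301.80 = $21,218.80
Ending inventory: 119 @ $21.75 = $2,588.25
Check: goods available $23,807.05 = COGS $21,218.80 + ending $2,588.25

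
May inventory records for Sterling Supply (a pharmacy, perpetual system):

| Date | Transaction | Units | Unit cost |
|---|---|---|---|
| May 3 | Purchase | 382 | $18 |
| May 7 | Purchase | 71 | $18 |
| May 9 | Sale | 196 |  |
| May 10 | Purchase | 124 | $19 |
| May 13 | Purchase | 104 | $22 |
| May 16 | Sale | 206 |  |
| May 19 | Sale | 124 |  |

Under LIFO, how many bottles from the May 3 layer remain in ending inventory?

155

May 9, 196 sold [LIFO — newest first]: 71 @ $18 + 125 @ $18 = $3,528
May 16, 206 sold [LIFO — newest first]: 104 @ $22 + 102 @ $19 = $4,226
May 19, 124 sold [LIFO — newest first]: 22 @ $19 + 102 @ $18 = $2,254
Total COGS = $3,528 + $4,226 + $2,254 = $10,008
Ending inventory: 155 @ $18 = $2,790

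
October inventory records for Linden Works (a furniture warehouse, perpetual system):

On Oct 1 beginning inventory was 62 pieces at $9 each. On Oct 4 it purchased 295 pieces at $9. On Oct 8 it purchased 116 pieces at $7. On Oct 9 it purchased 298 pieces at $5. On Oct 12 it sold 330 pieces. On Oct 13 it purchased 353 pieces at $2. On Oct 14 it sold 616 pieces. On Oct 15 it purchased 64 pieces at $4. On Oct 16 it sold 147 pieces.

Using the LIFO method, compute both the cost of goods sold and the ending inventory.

Oct 12, 330 sold [LIFO — newest first]: 298 @ $5 + 32 @ $7 = $1,714
Oct 14, 616 sold [LIFO — newest first]: 353 @ $2 + 84 @ $7 + 179 @ $9 = $2,905
Oct 16, 147 sold [LIFO — newest first]: 64 @ $4 + 83 @ $9 = $1,003
Total COGS = $1,714 + $2,905 + $1,003 = $5,622
Ending inventory: 62 @ $9 + 33 @ $9 = $855

COGS = $5,622; ending inventory = $855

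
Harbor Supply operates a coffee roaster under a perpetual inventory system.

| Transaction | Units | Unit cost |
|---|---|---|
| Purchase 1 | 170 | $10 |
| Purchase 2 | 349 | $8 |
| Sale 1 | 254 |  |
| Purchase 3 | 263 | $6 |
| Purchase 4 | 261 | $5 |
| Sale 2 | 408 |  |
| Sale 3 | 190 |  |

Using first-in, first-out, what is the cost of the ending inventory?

Sale 1 (254) [FIFO — oldest first]: 170 @ $10 + 84 @ $8 = $2,372
Sale 2 (408) [FIFO — oldest first]: 265 @ $8 + 143 @ $6 = $2,978
Sale 3 (190) [FIFO — oldest first]: 120 @ $6 + 70 @ $5 = $1,070
Total COGS = $2,372 + $2,978 + $1,070 = $6,420
Ending inventory: 191 @ $5 = $955

Ending inventory = $955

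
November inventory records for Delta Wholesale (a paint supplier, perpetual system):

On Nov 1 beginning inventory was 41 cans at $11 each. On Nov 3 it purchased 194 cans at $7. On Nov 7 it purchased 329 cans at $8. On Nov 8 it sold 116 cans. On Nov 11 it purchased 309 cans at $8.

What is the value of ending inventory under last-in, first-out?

Ending inventory = $5,985

Nov 8, 116 sold [LIFO — newest first]: 116 @ $8 = $928
Ending inventory: 41 @ $11 + 194 @ $7 + 213 @ $8 + 309 @ $8 = $5,985
Check: goods available $6,913 = COGS $928 + ending $5,985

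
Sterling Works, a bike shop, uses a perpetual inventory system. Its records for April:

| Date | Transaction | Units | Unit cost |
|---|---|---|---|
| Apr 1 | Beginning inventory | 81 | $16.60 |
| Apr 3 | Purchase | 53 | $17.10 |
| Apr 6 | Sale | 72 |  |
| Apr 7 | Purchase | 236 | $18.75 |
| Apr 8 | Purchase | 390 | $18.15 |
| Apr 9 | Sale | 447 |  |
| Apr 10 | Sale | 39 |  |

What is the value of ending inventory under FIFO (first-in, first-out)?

Ending inventory = $3,666.30

Apr 6, 72 sold [FIFO — oldest first]: 72 @ $16.60 = $1,195.20
Apr 9, 447 sold [FIFO — oldest first]: 9 @ $16.60 + 53 @ $17.10 + 236 @ $18.75 + 149 @ $18.15 = $8,185.05
Apr 10, 39 sold [FIFO — oldest first]: 39 @ $18.15 = $707.85
Total COGS = $1,195.20 + $8,185.05 + $707.85 = $10,088.10
Ending inventory: 202 @ $18.15 = $3,666.30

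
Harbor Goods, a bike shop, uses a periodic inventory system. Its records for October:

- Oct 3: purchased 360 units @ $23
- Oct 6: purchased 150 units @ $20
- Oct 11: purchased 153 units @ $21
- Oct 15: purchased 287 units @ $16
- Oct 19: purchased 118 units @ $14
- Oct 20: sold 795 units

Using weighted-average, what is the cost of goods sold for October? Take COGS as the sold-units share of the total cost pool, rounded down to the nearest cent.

COGS = $15,436.25

Oct 20, sell 795: 795/1068 × $20,737.00 → $15,436.25
Ending inventory (cost pool remaining) = $5,300.75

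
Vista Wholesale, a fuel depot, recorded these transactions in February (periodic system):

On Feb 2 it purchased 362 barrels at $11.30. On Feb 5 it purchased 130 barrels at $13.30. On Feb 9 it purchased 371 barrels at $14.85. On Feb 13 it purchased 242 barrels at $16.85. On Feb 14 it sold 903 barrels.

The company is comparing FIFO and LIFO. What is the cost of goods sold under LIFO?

FIFO COGS: 362 @ $11.30 + 130 @ $13.30 + 371 @ $14.85 + 40 @ $16.85 = $12,002.95
LIFO COGS: 242 @ $16.85 + 371 @ $14.85 + 130 @ $13.30 + 160 @ $11.30 = $13,124.05

COGS = $13,124.05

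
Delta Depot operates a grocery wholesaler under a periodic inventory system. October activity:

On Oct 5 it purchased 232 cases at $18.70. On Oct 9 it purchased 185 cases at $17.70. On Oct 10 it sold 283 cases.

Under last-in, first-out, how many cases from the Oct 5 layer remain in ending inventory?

134

Oct 10, 283 sold [LIFO — newest first]: 185 @ $17.70 + 98 @ $18.70 = $5,107.10
Ending inventory: 134 @ $18.70 = $2,505.80
Check: goods available $7,612.90 = COGS $5,107.10 + ending $2,505.80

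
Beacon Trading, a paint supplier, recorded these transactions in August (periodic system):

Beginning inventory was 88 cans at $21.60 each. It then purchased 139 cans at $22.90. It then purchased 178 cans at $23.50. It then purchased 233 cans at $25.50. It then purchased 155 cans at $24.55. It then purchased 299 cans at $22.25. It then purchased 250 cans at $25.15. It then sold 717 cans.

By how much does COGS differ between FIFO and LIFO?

FIFO COGS: 88 @ $21.60 + 139 @ $22.90 + 178 @ $23.50 + 233 @ $25.50 + 79 @ $24.55 = $17,147.85
LIFO COGS: 250 @ $25.15 + 299 @ $22.25 + 155 @ $24.55 + 13 @ $25.50 = $17,077.00
Difference = |$17,147.85 − $17,077.00| = $70.85

$70.85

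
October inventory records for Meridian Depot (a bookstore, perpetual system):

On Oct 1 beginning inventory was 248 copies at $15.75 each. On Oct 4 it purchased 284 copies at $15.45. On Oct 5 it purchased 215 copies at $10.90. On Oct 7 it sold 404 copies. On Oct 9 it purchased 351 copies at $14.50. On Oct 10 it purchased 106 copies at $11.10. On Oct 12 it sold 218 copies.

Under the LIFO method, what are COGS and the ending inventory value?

Oct 7, 404 sold [LIFO — newest first]: 215 @ $10.90 + 189 @ $15.45 = $5,263.55
Oct 12, 218 sold [LIFO — newest first]: 106 @ $11.10 + 112 @ $14.50 = $2,800.60
Total COGS = $5,263.55 + $2,800.60 = $8,064.15
Ending inventory: 248 @ $15.75 + 95 @ $15.45 + 239 @ $14.50 = $8,839.25
Check: goods available $16,903.40 = COGS $8,064.15 + ending $8,839.25

COGS = $8,064.15; ending inventory = $8,839.25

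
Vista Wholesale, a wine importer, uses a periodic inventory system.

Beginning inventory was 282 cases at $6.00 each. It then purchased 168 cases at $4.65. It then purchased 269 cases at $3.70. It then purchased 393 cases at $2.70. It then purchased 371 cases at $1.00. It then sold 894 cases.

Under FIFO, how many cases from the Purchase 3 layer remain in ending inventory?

Sale 1 (894) [FIFO — oldest first]: 282 @ $6.00 + 168 @ $4.65 + 269 @ $3.70 + 175 @ $2.70 = $3,941.00
Ending inventory: 218 @ $2.70 + 371 @ $1.00 = $959.60

218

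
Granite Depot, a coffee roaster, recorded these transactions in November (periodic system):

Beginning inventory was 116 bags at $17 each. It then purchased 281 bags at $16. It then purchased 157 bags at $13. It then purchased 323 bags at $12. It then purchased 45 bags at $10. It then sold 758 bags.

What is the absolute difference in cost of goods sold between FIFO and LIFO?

FIFO COGS: 116 @ $17 + 281 @ $16 + 157 @ $13 + 204 @ $12 = $10,957
LIFO COGS: 45 @ $10 + 323 @ $12 + 157 @ $13 + 233 @ $16 = $10,095
Difference = |$10,957 − $10,095| = $862

$862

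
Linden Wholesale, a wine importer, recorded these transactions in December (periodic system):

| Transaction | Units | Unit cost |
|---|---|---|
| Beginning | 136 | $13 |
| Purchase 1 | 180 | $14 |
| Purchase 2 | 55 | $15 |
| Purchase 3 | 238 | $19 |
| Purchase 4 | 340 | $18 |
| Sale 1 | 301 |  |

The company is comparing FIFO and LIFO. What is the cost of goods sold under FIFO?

FIFO COGS: 136 @ $13 + 165 @ $14 = $4,078
LIFO COGS: 301 @ $18 = $5,418

COGS = $4,078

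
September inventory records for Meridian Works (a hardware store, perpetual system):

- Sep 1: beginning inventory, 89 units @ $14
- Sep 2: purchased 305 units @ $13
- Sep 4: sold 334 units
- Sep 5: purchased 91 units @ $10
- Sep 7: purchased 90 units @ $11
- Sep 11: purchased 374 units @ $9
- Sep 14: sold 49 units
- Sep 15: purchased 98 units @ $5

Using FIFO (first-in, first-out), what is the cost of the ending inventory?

Ending inventory = $5,899

Sep 4, 334 sold [FIFO — oldest first]: 89 @ $14 + 245 @ $13 = $4,431
Sep 14, 49 sold [FIFO — oldest first]: 49 @ $13 = $637
Total COGS = $4,431 + $637 = $5,068
Ending inventory: 11 @ $13 + 91 @ $10 + 90 @ $11 + 374 @ $9 + 98 @ $5 = $5,899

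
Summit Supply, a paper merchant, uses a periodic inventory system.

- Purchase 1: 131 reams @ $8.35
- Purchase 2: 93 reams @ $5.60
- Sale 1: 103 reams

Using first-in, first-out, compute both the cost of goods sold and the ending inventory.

COGS = $860.05; ending inventory = $754.60

Sale 1 (103) [FIFO — oldest first]: 103 @ $8.35 = $860.05
Ending inventory: 28 @ $8.35 + 93 @ $5.60 = $754.60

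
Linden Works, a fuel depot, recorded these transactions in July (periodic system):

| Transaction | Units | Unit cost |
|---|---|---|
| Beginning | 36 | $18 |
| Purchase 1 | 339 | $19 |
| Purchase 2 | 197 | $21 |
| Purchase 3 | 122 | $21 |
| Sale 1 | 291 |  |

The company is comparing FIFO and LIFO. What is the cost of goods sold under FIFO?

FIFO COGS: 36 @ $18 + 255 @ $19 = $5,493
LIFO COGS: 122 @ $21 + 169 @ $21 = $6,111

COGS = $5,493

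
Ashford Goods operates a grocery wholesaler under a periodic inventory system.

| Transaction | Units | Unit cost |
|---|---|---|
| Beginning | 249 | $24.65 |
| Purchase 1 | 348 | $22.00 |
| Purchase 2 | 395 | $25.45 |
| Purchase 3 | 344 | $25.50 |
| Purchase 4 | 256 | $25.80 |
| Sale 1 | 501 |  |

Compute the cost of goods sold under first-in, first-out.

COGS = $11,681.85

Sale 1 (501) [FIFO — oldest first]: 249 @ $24.65 + 252 @ $22.00 = $11,681.85
Ending inventory: 96 @ $22.00 + 395 @ $25.45 + 344 @ $25.50 + 256 @ $25.80 = $27,541.55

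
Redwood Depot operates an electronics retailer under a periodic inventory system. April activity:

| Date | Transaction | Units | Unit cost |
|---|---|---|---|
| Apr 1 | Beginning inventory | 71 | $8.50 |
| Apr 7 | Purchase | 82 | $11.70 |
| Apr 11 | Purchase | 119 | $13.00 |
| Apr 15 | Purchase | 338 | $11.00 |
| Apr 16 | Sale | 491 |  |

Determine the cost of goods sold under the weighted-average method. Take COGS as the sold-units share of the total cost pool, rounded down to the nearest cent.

COGS = $5,495.89

Apr 16, sell 491: 491/610 × $6,827.90 → $5,495.89
Ending inventory (cost pool remaining) = $1,332.01
Check: goods available $6,827.90 = COGS $5,495.89 + ending $1,332.01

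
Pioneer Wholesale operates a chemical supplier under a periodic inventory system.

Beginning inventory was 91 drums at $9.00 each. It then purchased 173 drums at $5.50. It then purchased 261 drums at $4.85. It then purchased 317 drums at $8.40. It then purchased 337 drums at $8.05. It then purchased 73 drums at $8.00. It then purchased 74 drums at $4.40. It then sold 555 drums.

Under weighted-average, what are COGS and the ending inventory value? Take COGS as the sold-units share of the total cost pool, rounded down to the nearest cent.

COGS = $3,901.57; ending inventory = $5,420.03

Sale 1, sell 555: 555/1326 × $9,321.60 → $3,901.57
Ending inventory (cost pool remaining) = $5,420.03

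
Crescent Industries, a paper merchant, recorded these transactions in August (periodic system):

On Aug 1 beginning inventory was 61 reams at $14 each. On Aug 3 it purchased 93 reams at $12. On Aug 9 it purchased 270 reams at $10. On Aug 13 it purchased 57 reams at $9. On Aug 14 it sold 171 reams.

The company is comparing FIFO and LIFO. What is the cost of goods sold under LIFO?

COGS = $1,653

FIFO COGS: 61 @ $14 + 93 @ $12 + 17 @ $10 = $2,140
LIFO COGS: 57 @ $9 + 114 @ $10 = $1,653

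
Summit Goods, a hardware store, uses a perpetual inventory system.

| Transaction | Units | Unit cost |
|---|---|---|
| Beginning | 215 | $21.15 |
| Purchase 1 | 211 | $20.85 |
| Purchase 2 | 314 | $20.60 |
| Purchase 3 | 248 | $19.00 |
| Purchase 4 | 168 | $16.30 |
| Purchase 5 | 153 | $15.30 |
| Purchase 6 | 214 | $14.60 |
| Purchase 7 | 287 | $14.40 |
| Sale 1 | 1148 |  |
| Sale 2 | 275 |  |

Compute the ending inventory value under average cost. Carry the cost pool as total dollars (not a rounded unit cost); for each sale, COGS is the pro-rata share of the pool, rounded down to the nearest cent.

After Beginning: 215 on hand, pool $4,547.25 (≈ $21.1500 each)
After Purchase 1: 426 on hand, pool $8,946.60 (≈ $21.0014 each)
After Purchase 2: 740 on hand, pool $15,415.00 (≈ $20.8311 each)
After Purchase 3: 988 on hand, pool $20,127.00 (≈ $20.3715 each)
After Purchase 4: 1156 on hand, pool $22,865.40 (≈ $19.7798 each)
After Purchase 5: 1309 on hand, pool $25,206.30 (≈ $19.2561 each)
After Purchase 6: 1523 on hand, pool $28,330.70 (≈ $18.6019 each)
After Purchase 7: 1810 on hand, pool $32,463.50 (≈ $17.9356 each)
Sale 1, sell 1148: 1148/1810 × $32,463.50 → $20,590.10
Sale 2, sell 275: 275/662 × $11,873.40 → $4,932.30
Total COGS = $20,590.10 + $4,932.30 = $25,522.40
Ending inventory (cost pool remaining) = $6,941.10
Check: goods available $32,463.50 = COGS $25,522.40 + ending $6,941.10

Ending inventory = $6,941.10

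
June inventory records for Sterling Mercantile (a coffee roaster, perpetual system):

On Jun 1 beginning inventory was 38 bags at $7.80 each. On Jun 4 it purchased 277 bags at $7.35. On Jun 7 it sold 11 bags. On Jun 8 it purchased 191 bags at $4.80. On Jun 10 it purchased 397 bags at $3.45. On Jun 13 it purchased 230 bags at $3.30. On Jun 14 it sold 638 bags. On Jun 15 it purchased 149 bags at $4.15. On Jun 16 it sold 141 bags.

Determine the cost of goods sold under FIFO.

Jun 7, 11 sold [FIFO — oldest first]: 11 @ $7.80 = $85.80
Jun 14, 638 sold [FIFO — oldest first]: 27 @ $7.80 + 277 @ $7.35 + 191 @ $4.80 + 143 @ $3.45 = $3,656.70
Jun 16, 141 sold [FIFO — oldest first]: 141 @ $3.45 = $486.45
Total COGS = $85.80 + $3,656.70 + $486.45 = $4,228.95
Ending inventory: 113 @ $3.45 + 230 @ $3.30 + 149 @ $4.15 = $1,767.20
Check: goods available $5,996.15 = COGS $4,228.95 + ending $1,767.20

COGS = $4,228.95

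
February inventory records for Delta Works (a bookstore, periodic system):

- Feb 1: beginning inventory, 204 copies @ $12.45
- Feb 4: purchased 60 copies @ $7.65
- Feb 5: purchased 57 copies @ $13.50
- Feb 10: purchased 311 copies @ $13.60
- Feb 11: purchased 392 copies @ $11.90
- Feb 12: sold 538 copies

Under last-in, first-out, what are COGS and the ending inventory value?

COGS = $6,650.40; ending inventory = $6,012.30

Feb 12, 538 sold [LIFO — newest first]: 392 @ $11.90 + 146 @ $13.60 = $6,650.40
Ending inventory: 204 @ $12.45 + 60 @ $7.65 + 57 @ $13.50 + 165 @ $13.60 = $6,012.30
Check: goods available $12,662.70 = COGS $6,650.40 + ending $6,012.30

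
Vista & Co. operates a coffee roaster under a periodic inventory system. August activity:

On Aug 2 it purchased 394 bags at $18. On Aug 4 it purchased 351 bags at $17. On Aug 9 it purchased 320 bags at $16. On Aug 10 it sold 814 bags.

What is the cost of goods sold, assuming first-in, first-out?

Aug 10, 814 sold [FIFO — oldest first]: 394 @ $18 + 351 @ $17 + 69 @ $16 = $14,163
Ending inventory: 251 @ $16 = $4,016

COGS = $14,163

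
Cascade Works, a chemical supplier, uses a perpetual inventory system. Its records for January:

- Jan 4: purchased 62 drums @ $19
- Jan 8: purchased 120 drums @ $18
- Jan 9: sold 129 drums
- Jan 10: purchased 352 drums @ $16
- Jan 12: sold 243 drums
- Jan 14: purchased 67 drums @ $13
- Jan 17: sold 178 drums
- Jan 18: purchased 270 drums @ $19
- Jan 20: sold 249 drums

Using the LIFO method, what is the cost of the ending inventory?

Ending inventory = $1,368

Jan 9, 129 sold [LIFO — newest first]: 120 @ $18 + 9 @ $19 = $2,331
Jan 12, 243 sold [LIFO — newest first]: 243 @ $16 = $3,888
Jan 17, 178 sold [LIFO — newest first]: 67 @ $13 + 109 @ $16 + 2 @ $19 = $2,653
Jan 20, 249 sold [LIFO — newest first]: 249 @ $19 = $4,731
Total COGS = $2,331 + $3,888 + $2,653 + $4,731 = $13,603
Ending inventory: 51 @ $19 + 21 @ $19 = $1,368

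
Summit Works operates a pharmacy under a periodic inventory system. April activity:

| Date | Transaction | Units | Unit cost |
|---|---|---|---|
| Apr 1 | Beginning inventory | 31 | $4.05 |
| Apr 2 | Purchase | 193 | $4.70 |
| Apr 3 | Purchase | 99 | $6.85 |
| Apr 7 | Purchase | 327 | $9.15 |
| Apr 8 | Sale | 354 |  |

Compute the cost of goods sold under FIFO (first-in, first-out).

Apr 8, 354 sold [FIFO — oldest first]: 31 @ $4.05 + 193 @ $4.70 + 99 @ $6.85 + 31 @ $9.15 = $1,994.45
Ending inventory: 296 @ $9.15 = $2,708.40

COGS = $1,994.45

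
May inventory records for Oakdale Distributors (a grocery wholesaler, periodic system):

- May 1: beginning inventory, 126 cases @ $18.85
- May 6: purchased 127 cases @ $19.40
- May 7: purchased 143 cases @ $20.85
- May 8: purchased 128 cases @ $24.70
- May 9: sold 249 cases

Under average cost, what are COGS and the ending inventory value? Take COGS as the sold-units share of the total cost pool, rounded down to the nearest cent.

May 9, sell 249: 249/524 × $10,982.05 → $5,218.56
Ending inventory (cost pool remaining) = $5,763.49

COGS = $5,218.56; ending inventory = $5,763.49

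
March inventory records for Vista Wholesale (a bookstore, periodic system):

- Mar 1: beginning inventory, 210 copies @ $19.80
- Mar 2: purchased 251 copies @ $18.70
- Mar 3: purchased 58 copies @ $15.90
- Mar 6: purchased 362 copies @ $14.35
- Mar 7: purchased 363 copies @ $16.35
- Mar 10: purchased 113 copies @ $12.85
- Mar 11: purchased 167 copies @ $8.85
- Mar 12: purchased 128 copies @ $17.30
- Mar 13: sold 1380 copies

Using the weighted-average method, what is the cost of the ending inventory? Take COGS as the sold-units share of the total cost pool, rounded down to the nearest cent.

Mar 13, sell 1380: 1380/1652 × $26,048.05 → $21,759.26
Ending inventory (cost pool remaining) = $4,288.79
Check: goods available $26,048.05 = COGS $21,759.26 + ending $4,288.79

Ending inventory = $4,288.79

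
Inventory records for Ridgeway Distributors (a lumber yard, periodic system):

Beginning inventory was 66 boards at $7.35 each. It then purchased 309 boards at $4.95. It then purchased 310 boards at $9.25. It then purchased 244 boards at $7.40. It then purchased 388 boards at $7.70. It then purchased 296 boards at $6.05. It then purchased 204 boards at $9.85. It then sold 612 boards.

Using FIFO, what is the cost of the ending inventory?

Sale 1 (612) [FIFO — oldest first]: 66 @ $7.35 + 309 @ $4.95 + 237 @ $9.25 = $4,206.90
Ending inventory: 73 @ $9.25 + 244 @ $7.40 + 388 @ $7.70 + 296 @ $6.05 + 204 @ $9.85 = $9,268.65
Check: goods available $13,475.55 = COGS $4,206.90 + ending $9,268.65

Ending inventory = $9,268.65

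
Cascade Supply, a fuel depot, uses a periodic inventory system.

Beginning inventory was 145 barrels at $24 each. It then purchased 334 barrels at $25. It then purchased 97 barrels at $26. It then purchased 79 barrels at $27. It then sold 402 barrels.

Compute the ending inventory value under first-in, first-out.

Ending inventory = $6,580

Sale 1 (402) [FIFO — oldest first]: 145 @ $24 + 257 @ $25 = $9,905
Ending inventory: 77 @ $25 + 97 @ $26 + 79 @ $27 = $6,580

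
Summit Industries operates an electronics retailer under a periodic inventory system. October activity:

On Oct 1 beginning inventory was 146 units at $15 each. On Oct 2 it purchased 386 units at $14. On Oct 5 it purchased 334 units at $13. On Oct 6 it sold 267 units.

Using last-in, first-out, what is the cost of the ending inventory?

Ending inventory = $8,465

Oct 6, 267 sold [LIFO — newest first]: 267 @ $13 = $3,471
Ending inventory: 146 @ $15 + 386 @ $14 + 67 @ $13 = $8,465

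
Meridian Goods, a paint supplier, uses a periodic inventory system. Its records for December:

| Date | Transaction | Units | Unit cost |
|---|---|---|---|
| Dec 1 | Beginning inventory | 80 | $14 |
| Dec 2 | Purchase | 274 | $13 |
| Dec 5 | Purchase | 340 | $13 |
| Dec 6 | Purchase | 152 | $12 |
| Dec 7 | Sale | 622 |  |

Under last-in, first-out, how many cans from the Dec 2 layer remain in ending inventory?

Dec 7, 622 sold [LIFO — newest first]: 152 @ $12 + 340 @ $13 + 130 @ $13 = $7,934
Ending inventory: 80 @ $14 + 144 @ $13 = $2,992

144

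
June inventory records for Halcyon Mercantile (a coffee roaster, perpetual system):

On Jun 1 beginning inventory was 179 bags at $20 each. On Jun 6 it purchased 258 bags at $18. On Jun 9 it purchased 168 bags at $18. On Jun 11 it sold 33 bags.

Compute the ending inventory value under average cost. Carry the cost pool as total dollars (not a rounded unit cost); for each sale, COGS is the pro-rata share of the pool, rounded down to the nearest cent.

Ending inventory = $10,634.48

After Jun 1: 179 on hand, pool $3,580.00 (≈ $20.0000 each)
After Jun 6: 437 on hand, pool $8,224.00 (≈ $18.8192 each)
After Jun 9: 605 on hand, pool $11,248.00 (≈ $18.5917 each)
Jun 11, sell 33: 33/605 × $11,248.00 → $613.52
Ending inventory (cost pool remaining) = $10,634.48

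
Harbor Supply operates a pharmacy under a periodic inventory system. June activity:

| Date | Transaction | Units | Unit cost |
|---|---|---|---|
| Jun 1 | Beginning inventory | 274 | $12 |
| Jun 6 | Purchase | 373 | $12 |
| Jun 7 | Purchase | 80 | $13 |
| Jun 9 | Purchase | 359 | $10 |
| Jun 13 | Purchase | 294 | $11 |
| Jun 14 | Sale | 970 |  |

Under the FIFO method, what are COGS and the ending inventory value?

Jun 14, 970 sold [FIFO — oldest first]: 274 @ $12 + 373 @ $12 + 80 @ $13 + 243 @ $10 = $11,234
Ending inventory: 116 @ $10 + 294 @ $11 = $4,394

COGS = $11,234; ending inventory = $4,394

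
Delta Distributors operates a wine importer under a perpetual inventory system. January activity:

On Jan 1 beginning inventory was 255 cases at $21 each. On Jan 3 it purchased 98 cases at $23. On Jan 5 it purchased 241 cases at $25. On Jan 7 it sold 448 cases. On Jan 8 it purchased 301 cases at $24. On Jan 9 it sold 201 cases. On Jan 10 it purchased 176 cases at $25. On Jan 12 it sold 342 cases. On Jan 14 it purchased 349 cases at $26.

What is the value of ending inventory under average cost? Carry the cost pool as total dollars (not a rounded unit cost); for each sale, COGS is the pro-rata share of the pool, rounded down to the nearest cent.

After Jan 1: 255 on hand, pool $5,355.00 (≈ $21.0000 each)
After Jan 3: 353 on hand, pool $7,609.00 (≈ $21.5552 each)
After Jan 5: 594 on hand, pool $13,634.00 (≈ $22.9529 each)
Jan 7, sell 448: 448/594 × $13,634.00 → $10,282.88
After Jan 8: 447 on hand, pool $10,575.12 (≈ $23.6580 each)
Jan 9, sell 201: 201/447 × $10,575.12 → $4,755.25
After Jan 10: 422 on hand, pool $10,219.87 (≈ $24.2177 each)
Jan 12, sell 342: 342/422 × $10,219.87 → $8,282.45
After Jan 14: 429 on hand, pool $11,011.42 (≈ $25.6676 each)
Total COGS = $10,282.88 + $4,755.25 + $8,282.45 = $23,320.58
Ending inventory (cost pool remaining) = $11,011.42

Ending inventory = $11,011.42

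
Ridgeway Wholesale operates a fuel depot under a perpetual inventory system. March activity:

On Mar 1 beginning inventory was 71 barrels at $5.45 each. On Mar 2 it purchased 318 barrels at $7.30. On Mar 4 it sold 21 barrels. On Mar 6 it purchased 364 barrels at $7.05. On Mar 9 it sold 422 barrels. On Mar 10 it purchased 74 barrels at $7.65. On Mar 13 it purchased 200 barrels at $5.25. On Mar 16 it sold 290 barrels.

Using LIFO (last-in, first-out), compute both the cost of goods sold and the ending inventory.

COGS = $4,875.80; ending inventory = $2,014.85

Mar 4, 21 sold [LIFO — newest first]: 21 @ $7.30 = $153.30
Mar 9, 422 sold [LIFO — newest first]: 364 @ $7.05 + 58 @ $7.30 = $2,989.60
Mar 16, 290 sold [LIFO — newest first]: 200 @ $5.25 + 74 @ $7.65 + 16 @ $7.30 = $1,732.90
Total COGS = $153.30 + $2,989.60 + $1,732.90 = $4,875.80
Ending inventory: 71 @ $5.45 + 223 @ $7.30 = $2,014.85
Check: goods available $6,890.65 = COGS $4,875.80 + ending $2,014.85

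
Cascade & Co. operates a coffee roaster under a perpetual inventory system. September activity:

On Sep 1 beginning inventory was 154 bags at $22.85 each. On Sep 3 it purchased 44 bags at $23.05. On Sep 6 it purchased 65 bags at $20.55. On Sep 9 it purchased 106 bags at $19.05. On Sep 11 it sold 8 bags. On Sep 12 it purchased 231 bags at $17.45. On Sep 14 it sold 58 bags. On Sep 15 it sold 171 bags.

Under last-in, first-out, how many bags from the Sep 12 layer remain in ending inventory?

2

Sep 11, 8 sold [LIFO — newest first]: 8 @ $19.05 = $152.40
Sep 14, 58 sold [LIFO — newest first]: 58 @ $17.45 = $1,012.10
Sep 15, 171 sold [LIFO — newest first]: 171 @ $17.45 = $2,983.95
Total COGS = $152.40 + $1,012.10 + $2,983.95 = $4,148.45
Ending inventory: 154 @ $22.85 + 44 @ $23.05 + 65 @ $20.55 + 98 @ $19.05 + 2 @ $17.45 = $7,770.65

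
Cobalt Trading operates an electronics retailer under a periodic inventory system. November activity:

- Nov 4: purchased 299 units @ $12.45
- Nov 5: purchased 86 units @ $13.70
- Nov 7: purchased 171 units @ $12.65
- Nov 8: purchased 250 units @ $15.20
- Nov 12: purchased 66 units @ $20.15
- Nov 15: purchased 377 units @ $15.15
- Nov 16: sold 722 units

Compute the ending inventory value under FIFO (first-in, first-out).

Nov 16, 722 sold [FIFO — oldest first]: 299 @ $12.45 + 86 @ $13.70 + 171 @ $12.65 + 166 @ $15.20 = $9,587.10
Ending inventory: 84 @ $15.20 + 66 @ $20.15 + 377 @ $15.15 = $8,318.25

Ending inventory = $8,318.25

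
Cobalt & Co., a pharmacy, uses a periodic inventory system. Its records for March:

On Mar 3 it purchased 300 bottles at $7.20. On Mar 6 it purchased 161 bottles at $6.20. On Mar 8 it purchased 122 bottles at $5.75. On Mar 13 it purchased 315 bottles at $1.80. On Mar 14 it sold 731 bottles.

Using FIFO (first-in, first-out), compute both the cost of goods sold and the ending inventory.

Mar 14, 731 sold [FIFO — oldest first]: 300 @ $7.20 + 161 @ $6.20 + 122 @ $5.75 + 148 @ $1.80 = $4,126.10
Ending inventory: 167 @ $1.80 = $300.60

COGS = $4,126.10; ending inventory = $300.60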